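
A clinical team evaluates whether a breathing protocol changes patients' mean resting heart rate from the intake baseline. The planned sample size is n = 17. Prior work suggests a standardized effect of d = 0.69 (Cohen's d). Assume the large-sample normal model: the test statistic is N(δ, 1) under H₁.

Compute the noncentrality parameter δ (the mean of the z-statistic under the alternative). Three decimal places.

The noncentrality parameter scales effect size by the design's sample-size factor: δ = d·√n = 0.69 × √17 = 2.8449

δ ≈ 2.845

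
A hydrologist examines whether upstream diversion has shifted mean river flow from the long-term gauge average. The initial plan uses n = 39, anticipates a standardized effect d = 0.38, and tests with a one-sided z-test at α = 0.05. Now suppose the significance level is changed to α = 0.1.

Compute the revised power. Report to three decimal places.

Power ≈ 0.862

δ = d·√n = 0.38 × √39 = 2.3731 (unchanged). New critical value: z_{0.1} = 1.282.
Revised power = Φ(δ − 1.282) = Φ(1.092) = 0.8625.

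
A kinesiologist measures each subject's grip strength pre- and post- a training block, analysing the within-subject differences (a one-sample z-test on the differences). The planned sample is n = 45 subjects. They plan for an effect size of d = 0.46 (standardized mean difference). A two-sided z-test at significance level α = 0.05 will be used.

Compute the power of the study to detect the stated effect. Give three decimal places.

Power ≈ 0.870

Noncentrality parameter: δ = d·√n = 0.46 × √45 = 3.0858
Two-sided α = 0.05 → critical value z_{0.025} = 1.960.
Power = Φ(δ − 1.960) + Φ(−δ − 1.960) = Φ(1.126) + Φ(-5.046) = 0.8699 + 0.0000 = 0.8699.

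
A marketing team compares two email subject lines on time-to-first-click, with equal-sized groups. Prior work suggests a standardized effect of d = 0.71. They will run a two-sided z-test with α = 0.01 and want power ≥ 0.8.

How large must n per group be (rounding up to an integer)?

For power 0.8 need Φ(δ − z_{0.005}) = 0.8, so δ = z_{0.005} + z_{0.20} = 2.576 + 0.842 = 3.417.
(The Φ(−δ − z_{α/2}) term is vanishingly small for δ > 0 and is dropped in the standard sample-size formula.)
δ = d·√(n/2) ⇒ n = 2(δ/d)² = 2 × (3.417 / 0.71)² = 46.34.
Rounding up, n = 47 per group.

n = 47 per group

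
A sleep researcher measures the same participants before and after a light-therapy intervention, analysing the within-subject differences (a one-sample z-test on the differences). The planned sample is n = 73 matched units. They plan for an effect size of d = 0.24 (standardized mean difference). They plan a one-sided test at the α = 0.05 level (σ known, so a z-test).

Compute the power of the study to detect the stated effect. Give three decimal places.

Power ≈ 0.658

Noncentrality parameter: δ = d·√n = 0.24 × √73 = 2.0506
Critical value for a one-sided test at α = 0.05: z_α = 1.645.
Power = P(Z > 1.645 − δ) = Φ(0.406) = 0.6575.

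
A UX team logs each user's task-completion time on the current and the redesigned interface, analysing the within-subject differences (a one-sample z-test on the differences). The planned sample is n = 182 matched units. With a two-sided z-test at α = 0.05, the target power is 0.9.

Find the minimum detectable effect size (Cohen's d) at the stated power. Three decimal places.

Required noncentrality: δ = z_{0.025} + z_{0.10} = 1.960 + 1.282 = 3.242.
(The second rejection-region term Φ(−δ − z_{α/2}) is negligible and dropped.)
δ = d·√n ⇒ d = δ/√n = 3.242/√182 = 0.2403.

d ≈ 0.240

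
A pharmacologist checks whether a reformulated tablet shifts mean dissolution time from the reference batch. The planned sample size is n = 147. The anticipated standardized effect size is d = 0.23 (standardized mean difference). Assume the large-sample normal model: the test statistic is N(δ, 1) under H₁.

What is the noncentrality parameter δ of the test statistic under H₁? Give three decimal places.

δ ≈ 2.789

δ = d·√n = 0.23 × √147 = 2.7886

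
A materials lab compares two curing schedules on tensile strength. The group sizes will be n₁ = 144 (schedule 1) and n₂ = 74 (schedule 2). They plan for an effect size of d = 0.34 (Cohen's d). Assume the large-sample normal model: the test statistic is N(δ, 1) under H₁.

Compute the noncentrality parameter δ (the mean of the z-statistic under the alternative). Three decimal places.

The noncentrality parameter scales effect size by the design's sample-size factor: δ = d / √(1/n₁ + 1/n₂) = 0.34 / √(1/144 + 1/74) = 2.3771

δ ≈ 2.377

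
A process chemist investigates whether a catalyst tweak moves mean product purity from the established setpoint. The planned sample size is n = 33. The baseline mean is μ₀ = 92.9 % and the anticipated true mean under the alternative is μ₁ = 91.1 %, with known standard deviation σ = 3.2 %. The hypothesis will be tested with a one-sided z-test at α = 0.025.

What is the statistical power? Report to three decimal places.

Power ≈ 0.898

Standardized effect: d = |μ₁ − μ₀| / σ = |91.1 − 92.9| / 3.2 = 0.5625
Noncentrality parameter: λ = d·√n = 0.5625 × √33 = 3.2313
Critical value for a one-sided test at α = 0.025: z_α = 1.960.
Power = P(Z > 1.960 − λ) = Φ(1.271) = 0.8982.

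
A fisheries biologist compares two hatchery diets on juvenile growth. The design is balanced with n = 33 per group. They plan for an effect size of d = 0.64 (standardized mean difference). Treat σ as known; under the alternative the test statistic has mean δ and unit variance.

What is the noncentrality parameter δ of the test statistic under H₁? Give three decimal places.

δ ≈ 2.600

δ = d·√(n/2) = 0.64 × √(33/2) = 2.5997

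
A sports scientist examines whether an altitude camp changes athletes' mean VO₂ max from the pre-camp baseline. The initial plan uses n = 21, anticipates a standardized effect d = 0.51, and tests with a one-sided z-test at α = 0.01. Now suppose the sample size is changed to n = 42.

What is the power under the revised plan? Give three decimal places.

With n = 42: δ = d·√n = 0.51 × √42 = 3.3052. Critical value z_{0.01} = 2.326.
Revised power = P(Z > 2.326 − δ) = Φ(0.979) = 0.8362.

Power ≈ 0.836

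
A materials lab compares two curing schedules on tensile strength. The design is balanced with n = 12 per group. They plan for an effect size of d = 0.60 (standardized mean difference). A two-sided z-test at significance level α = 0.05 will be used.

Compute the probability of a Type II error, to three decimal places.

Noncentrality parameter: δ = d·√(n/2) = 0.60 × √(12/2) = 1.4697
Critical value for a two-sided test at α = 0.05: z_{α/2} = 1.960.
Power = Φ(δ − 1.960) + Φ(−δ − 1.960) = Φ(-0.490) + Φ(-3.430) = 0.3120 + 0.0003 = 0.3123.
Type II error: β = 1 − power = 1 − 0.3123 = 0.6877.

β ≈ 0.688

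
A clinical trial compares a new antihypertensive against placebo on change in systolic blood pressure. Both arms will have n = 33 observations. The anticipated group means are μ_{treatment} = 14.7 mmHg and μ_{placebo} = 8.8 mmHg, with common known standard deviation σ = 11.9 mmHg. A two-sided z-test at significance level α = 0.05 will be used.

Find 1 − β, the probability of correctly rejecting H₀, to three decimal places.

Standardized effect: d = |μ_{treatment} − μ_{placebo}| / σ = |14.7 − 8.8| / 11.9 = 0.4958
Noncentrality parameter: δ = d·√(n/2) = 0.4958 × √(33/2) = 2.0139
Two-sided α = 0.05 → critical value z_{0.025} = 1.960.
Power = Φ(δ − 1.960) + Φ(−δ − 1.960) = Φ(0.054) + Φ(-3.974) = 0.5215 + 0.0000 = 0.5216.

Power ≈ 0.522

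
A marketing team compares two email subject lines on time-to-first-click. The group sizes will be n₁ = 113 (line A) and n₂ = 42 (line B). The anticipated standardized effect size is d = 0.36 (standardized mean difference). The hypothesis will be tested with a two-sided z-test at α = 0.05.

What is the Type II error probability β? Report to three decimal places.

Noncentrality parameter: δ = d / √(1/n₁ + 1/n₂) = 0.36 / √(1/113 + 1/42) = 1.9921
Two-sided α = 0.05 → critical value z_{0.025} = 1.960.
Power = Φ(δ − 1.960) + Φ(−δ − 1.960) = Φ(0.032) + Φ(-3.952) = 0.5128 + 0.0000 = 0.5128.
Type II error: β = 1 − power = 1 − 0.5128 = 0.4872.

β ≈ 0.487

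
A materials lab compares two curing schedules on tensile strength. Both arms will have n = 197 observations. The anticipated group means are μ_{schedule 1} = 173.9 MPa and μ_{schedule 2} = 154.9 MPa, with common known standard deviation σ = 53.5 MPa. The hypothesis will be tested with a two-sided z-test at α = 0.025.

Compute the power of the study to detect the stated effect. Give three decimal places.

Power ≈ 0.900

Standardized effect: d = |μ_{schedule 1} − μ_{schedule 2}| / σ = |173.9 − 154.9| / 53.5 = 0.3551
Noncentrality parameter: δ = d·√(n/2) = 0.3551 × √(197/2) = 3.5247
Critical value for a two-sided test at α = 0.025: z_{α/2} = 2.241.
Power = Φ(δ − 2.241) + Φ(−δ − 2.241) = Φ(1.283) + Φ(-5.766) = 0.9003 + 0.0000 = 0.9003.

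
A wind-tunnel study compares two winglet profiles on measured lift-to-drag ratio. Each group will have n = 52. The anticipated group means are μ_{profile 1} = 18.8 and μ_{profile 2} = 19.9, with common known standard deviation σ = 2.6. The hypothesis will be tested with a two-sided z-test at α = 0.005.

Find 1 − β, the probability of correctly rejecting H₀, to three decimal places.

Standardized effect: d = |μ_{profile 1} − μ_{profile 2}| / σ = |18.8 − 19.9| / 2.6 = 0.4231
Noncentrality parameter: δ = d·√(n/2) = 0.4231 × √(52/2) = 2.1573
Critical value for a two-sided test at α = 0.005: z_{α/2} = 2.807.
Power = Φ(δ − 2.807) + Φ(−δ − 2.807) = Φ(-0.650) + Φ(-4.964) = 0.2579 + 0.0000 = 0.2579.

Power ≈ 0.258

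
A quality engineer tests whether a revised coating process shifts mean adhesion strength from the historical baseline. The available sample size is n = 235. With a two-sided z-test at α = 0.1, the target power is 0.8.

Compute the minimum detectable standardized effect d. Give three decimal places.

Need Φ(δ − 1.645) = 0.8, so δ = 1.645 + 0.842 = 2.486.
(Lower-tail contribution to power is negligible for δ > 0.)
δ = d·√n ⇒ d = δ/√n = 2.486/√235 = 0.1622.

d ≈ 0.162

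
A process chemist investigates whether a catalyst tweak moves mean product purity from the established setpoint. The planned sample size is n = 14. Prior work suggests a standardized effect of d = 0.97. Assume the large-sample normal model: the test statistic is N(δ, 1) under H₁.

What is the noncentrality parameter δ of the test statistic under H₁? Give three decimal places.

The noncentrality parameter scales effect size by the design's sample-size factor: δ = d·√n = 0.97 × √14 = 3.6294

δ ≈ 3.629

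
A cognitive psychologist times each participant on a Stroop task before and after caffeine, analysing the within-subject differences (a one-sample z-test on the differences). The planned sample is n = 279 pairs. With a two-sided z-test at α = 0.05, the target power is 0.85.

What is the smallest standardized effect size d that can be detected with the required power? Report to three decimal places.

d ≈ 0.179

Required noncentrality: δ = z_{0.025} + z_{0.15} = 1.960 + 1.036 = 2.996.
(The second rejection-region term Φ(−δ − z_{α/2}) is negligible and dropped.)
δ = d·√n ⇒ d = δ/√n = 2.996/√279 = 0.1794.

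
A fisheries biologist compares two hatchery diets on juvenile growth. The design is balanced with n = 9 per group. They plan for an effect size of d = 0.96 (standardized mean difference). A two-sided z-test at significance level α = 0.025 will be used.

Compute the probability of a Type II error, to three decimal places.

β ≈ 0.581

Noncentrality parameter: δ = d·√(n/2) = 0.96 × √(9/2) = 2.0365
Critical value for a two-sided test at α = 0.025: z_{α/2} = 2.241.
Power = Φ(δ − 2.241) + Φ(−δ − 2.241) = Φ(-0.205) + Φ(-4.278) = 0.4188 + 0.0000 = 0.4188.
Type II error: β = 1 − power = 1 − 0.4188 = 0.5812.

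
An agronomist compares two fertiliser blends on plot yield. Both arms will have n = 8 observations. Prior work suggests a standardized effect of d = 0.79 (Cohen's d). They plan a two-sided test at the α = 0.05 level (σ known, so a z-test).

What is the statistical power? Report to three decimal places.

Power ≈ 0.352

Noncentrality parameter: δ = d·√(n/2) = 0.79 × √(8/2) = 1.5800
Two-sided α = 0.05 → critical value z_{0.025} = 1.960.
Power = Φ(δ − 1.960) + Φ(−δ − 1.960) = Φ(-0.380) + Φ(-3.540) = 0.3520 + 0.0002 = 0.3522.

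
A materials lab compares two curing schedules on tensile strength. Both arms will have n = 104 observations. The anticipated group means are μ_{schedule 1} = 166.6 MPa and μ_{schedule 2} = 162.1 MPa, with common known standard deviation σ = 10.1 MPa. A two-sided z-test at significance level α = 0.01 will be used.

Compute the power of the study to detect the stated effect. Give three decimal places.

Standardized effect: d = |μ_{schedule 1} − μ_{schedule 2}| / σ = |166.6 − 162.1| / 10.1 = 0.4455
Noncentrality parameter: δ = d·√(n/2) = 0.4455 × √(104/2) = 3.2129
Two-sided α = 0.01 → critical value z_{0.005} = 2.576.
Power = Φ(δ − 2.576) + Φ(−δ − 2.576) = Φ(0.637) + Φ(-5.789) = 0.7380 + 0.0000 = 0.7380.

Power ≈ 0.738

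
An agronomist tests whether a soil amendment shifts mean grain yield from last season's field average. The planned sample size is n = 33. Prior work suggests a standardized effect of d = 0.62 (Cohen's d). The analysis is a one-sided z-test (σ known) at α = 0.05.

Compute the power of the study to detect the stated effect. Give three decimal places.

Noncentrality parameter: δ = d·√n = 0.62 × √33 = 3.5616
One-sided α = 0.05 → critical value z_{0.05} = 1.645.
Power = P(Z > 1.645 − δ) = Φ(1.917) = 0.9724.

Power ≈ 0.972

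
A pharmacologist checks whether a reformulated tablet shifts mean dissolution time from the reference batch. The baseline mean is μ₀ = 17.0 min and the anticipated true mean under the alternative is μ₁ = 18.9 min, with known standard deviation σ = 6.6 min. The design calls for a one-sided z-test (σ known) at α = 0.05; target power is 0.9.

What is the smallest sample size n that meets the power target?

n = 104

Standardized effect: d = |μ₁ − μ₀| / σ = |18.9 − 17.0| / 6.6 = 0.2879
Set Φ(δ − 1.645) = 0.9; then δ − 1.645 = Φ⁻¹(0.9) = 1.282, giving δ = 2.926.
δ = d·√n ⇒ n = (δ/d)² = (2.926 / 0.2879)² = 103.34.
Round up to the next whole unit.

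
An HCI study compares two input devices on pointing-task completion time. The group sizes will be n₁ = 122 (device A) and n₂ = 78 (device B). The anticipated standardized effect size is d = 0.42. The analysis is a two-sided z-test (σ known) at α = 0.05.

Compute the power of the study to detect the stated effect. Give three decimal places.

Noncentrality parameter: δ = d / √(1/n₁ + 1/n₂) = 0.42 / √(1/122 + 1/78) = 2.8971
Two-sided α = 0.05 → critical value z_{0.025} = 1.960.
Power = Φ(δ − 1.960) + Φ(−δ − 1.960) = Φ(0.937) + Φ(-4.857) = 0.8257 + 0.0000 = 0.8257.

Power ≈ 0.826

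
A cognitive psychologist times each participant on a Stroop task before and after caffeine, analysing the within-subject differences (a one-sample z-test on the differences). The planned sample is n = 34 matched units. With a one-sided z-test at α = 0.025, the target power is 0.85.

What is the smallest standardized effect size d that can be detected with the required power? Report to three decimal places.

Need Φ(δ − 1.960) = 0.85, so δ = 1.960 + 1.036 = 2.996.
δ = d·√n ⇒ d = δ/√n = 2.996/√34 = 0.5139.

d ≈ 0.514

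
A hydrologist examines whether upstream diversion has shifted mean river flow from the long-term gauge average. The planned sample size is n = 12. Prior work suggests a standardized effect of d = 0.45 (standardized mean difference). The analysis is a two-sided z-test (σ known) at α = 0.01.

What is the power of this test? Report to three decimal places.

Power ≈ 0.155

Noncentrality parameter: δ = d·√n = 0.45 × √12 = 1.5588
Two-sided α = 0.01 → critical value z_{0.005} = 2.576.
Power = Φ(δ − 2.576) + Φ(−δ − 2.576) = Φ(-1.017) + Φ(-4.135) = 0.1546 + 0.0000 = 0.1546.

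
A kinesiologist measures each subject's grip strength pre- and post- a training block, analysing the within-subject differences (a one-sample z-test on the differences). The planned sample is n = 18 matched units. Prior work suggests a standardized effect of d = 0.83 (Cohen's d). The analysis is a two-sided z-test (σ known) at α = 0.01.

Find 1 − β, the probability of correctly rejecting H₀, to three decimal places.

Noncentrality parameter: δ = d·√n = 0.83 × √18 = 3.5214
Two-sided α = 0.01 → critical value z_{0.005} = 2.576.
Power = Φ(δ − 2.576) + Φ(−δ − 2.576) = Φ(0.946) + Φ(-6.097) = 0.8278 + 0.0000 = 0.8278.

Power ≈ 0.828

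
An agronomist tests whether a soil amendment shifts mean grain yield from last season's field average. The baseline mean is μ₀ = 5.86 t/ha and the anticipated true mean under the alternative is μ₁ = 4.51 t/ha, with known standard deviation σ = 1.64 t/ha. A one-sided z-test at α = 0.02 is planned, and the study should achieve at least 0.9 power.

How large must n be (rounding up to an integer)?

n = 17

Standardized effect: d = |μ₁ − μ₀| / σ = |4.51 − 5.86| / 1.64 = 0.8232
Set Φ(δ − 2.054) = 0.9; then δ − 2.054 = Φ⁻¹(0.9) = 1.282, giving δ = 3.335.
δ = d·√n ⇒ n = (δ/d)² = (3.335 / 0.8232)² = 16.42.
Rounding up, n = 17.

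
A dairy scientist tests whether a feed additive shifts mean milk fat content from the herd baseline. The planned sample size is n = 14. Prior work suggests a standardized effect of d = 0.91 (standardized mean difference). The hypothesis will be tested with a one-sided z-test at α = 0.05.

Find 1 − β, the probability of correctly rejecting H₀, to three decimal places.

Power ≈ 0.961

Noncentrality parameter: δ = d·√n = 0.91 × √14 = 3.4049
Critical value for a one-sided test at α = 0.05: z_α = 1.645.
Power = P(Z > 1.645 − δ) = Φ(1.760) = 0.9608.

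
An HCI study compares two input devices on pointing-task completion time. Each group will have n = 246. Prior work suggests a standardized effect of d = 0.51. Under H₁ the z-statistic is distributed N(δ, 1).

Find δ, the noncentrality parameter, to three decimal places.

The noncentrality parameter scales effect size by the design's sample-size factor: δ = d·√(n/2) = 0.51 × √(246/2) = 5.6562

δ ≈ 5.656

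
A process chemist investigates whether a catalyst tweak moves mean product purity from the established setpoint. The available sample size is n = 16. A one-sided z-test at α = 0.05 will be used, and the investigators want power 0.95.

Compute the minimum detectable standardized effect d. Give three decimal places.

Need Φ(δ − 1.645) = 0.95, so δ = 1.645 + 1.645 = 3.290.
δ = d·√n ⇒ d = δ/√n = 3.290/√16 = 0.8224.

d ≈ 0.822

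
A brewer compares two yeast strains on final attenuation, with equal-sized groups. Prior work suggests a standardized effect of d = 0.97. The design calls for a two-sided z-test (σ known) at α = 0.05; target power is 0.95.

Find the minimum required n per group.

Set Φ(δ − 1.960) = 0.95; then δ − 1.960 = Φ⁻¹(0.95) = 1.645, giving δ = 3.605.
(For δ > 0 the lower-tail rejection region contributes negligibly to power, so the one-term inversion is standard.)
δ = d·√(n/2) ⇒ n = 2(δ/d)² = 2 × (3.605 / 0.97)² = 27.62.
Round up to the next whole unit.

n = 28 per group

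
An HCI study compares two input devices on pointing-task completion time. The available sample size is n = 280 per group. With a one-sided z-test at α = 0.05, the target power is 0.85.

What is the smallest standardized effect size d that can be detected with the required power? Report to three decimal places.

d ≈ 0.227

Need Φ(δ − 1.645) = 0.85, so δ = 1.645 + 1.036 = 2.681.
δ = d·√(n/2) ⇒ d = δ/√(n/2) = 2.681/√(280/2) = 0.2266.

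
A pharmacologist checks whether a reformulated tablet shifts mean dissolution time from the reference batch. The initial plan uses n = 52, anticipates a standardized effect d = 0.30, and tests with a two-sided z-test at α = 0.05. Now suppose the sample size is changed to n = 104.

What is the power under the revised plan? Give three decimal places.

With n = 104: δ = d·√n = 0.30 × √104 = 3.0594. Critical value z_{0.025} = 1.960.
Revised power = Φ(δ − 1.960) + Φ(−δ − 1.960) = Φ(1.099) + Φ(-5.019) = 0.8642 + 0.0000 = 0.8642.

Power ≈ 0.864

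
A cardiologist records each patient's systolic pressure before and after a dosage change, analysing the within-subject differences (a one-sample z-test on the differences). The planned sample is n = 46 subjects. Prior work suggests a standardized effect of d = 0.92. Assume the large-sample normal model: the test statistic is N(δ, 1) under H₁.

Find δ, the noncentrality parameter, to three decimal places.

The noncentrality parameter scales effect size by the design's sample-size factor: δ = d·√n = 0.92 × √46 = 6.2397

δ ≈ 6.240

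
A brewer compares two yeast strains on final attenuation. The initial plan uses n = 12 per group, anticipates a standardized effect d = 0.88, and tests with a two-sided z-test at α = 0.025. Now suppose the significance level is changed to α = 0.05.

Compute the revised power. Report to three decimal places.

Power ≈ 0.578

δ = d·√(n/2) = 0.88 × √(12/2) = 2.1556 (unchanged). New critical value: z_{0.025} = 1.960.
Revised power = Φ(δ − 1.960) + Φ(−δ − 1.960) = Φ(0.196) + Φ(-4.116) = 0.5775 + 0.0000 = 0.5776.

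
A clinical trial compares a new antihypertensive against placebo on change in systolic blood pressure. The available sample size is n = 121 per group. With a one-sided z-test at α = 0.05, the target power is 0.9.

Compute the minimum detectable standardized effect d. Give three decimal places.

d ≈ 0.376

Required noncentrality: δ = z_{0.05} + z_{0.10} = 1.645 + 1.282 = 2.926.
δ = d·√(n/2) ⇒ d = δ/√(n/2) = 2.926/√(121/2) = 0.3762.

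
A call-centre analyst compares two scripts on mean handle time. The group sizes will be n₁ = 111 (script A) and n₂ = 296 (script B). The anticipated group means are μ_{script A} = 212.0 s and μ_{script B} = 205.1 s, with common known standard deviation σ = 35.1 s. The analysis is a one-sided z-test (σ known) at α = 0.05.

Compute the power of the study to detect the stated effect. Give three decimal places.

Power ≈ 0.548

Standardized effect: d = |μ_{script A} − μ_{script B}| / σ = |212.0 − 205.1| / 35.1 = 0.1966
Noncentrality parameter: δ = d / √(1/n₁ + 1/n₂) = 0.1966 / √(1/111 + 1/296) = 1.7662
Critical value for a one-sided test at α = 0.05: z_α = 1.645.
Power = P(Z > 1.645 − δ) = Φ(0.121) = 0.5483.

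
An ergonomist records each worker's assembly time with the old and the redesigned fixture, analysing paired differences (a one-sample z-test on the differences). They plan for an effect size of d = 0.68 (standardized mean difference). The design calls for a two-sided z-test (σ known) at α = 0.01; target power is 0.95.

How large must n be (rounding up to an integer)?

Set Φ(δ − 2.576) = 0.95; then δ − 2.576 = Φ⁻¹(0.95) = 1.645, giving δ = 4.221.
(Ignoring the negligible lower-tail rejection probability gives the usual closed-form inversion.)
δ = d·√n ⇒ n = (δ/d)² = (4.221 / 0.68)² = 38.53.
Rounding up, n = 39.

n = 39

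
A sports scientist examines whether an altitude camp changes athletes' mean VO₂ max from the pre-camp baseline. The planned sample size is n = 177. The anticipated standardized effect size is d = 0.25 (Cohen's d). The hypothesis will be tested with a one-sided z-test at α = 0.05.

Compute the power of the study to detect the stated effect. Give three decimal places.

Power ≈ 0.954

Noncentrality parameter: δ = d·√n = 0.25 × √177 = 3.3260
One-sided α = 0.05 → critical value z_{0.05} = 1.645.
Power = P(Z > 1.645 − δ) = Φ(1.681) = 0.9536.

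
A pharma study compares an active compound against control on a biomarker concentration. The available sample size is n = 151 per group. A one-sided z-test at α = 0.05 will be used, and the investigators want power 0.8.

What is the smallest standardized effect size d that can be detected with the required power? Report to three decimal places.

d ≈ 0.286

Required noncentrality: δ = z_{0.05} + z_{0.20} = 1.645 + 0.842 = 2.486.
δ = d·√(n/2) ⇒ d = δ/√(n/2) = 2.486/√(151/2) = 0.2862.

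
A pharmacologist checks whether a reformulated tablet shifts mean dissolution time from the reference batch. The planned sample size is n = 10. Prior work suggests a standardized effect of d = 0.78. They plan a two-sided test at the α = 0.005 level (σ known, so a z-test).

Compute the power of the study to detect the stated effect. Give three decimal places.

Noncentrality parameter: δ = d·√n = 0.78 × √10 = 2.4666
Critical value for a two-sided test at α = 0.005: z_{α/2} = 2.807.
Power = Φ(δ − 2.807) + Φ(−δ − 2.807) = Φ(-0.340) + Φ(-5.274) = 0.3668 + 0.0000 = 0.3668.

Power ≈ 0.367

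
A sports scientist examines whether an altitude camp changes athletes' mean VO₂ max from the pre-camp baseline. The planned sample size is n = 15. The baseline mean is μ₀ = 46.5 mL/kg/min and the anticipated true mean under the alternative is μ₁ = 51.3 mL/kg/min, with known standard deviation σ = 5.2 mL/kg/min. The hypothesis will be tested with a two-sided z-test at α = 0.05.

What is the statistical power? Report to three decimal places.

Power ≈ 0.947

Standardized effect: d = |μ₁ − μ₀| / σ = |51.3 − 46.5| / 5.2 = 0.9231
Noncentrality parameter: δ = d·√n = 0.9231 × √15 = 3.5751
Two-sided α = 0.05 → critical value z_{0.025} = 1.960.
Power = Φ(δ − 1.960) + Φ(−δ − 1.960) = Φ(1.615) + Φ(-5.535) = 0.9469 + 0.0000 = 0.9469.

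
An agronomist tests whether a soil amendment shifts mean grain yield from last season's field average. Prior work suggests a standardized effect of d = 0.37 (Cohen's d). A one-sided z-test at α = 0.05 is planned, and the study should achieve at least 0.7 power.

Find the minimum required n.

n = 35

For power 0.7 need Φ(δ − z_{0.05}) = 0.7, so δ = z_{0.05} + z_{0.30} = 1.645 + 0.524 = 2.169.
δ = d·√n ⇒ n = (δ/d)² = (2.169 / 0.37)² = 34.37.
Round up to the next whole unit.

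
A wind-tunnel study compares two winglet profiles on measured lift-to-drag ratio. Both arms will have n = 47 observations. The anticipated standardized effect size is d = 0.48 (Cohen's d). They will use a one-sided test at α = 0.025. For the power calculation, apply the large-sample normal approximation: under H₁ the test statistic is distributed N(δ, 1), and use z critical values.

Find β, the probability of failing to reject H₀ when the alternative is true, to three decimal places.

β ≈ 0.357

Noncentrality parameter: δ = d·√(n/2) = 0.48 × √(47/2) = 2.3269
Critical value for a one-sided test at α = 0.025: z_α = 1.960.
Power = Φ(δ − 1.960) = Φ(0.367) = 0.6432.
Type II error: β = 1 − power = 1 − 0.6432 = 0.3568.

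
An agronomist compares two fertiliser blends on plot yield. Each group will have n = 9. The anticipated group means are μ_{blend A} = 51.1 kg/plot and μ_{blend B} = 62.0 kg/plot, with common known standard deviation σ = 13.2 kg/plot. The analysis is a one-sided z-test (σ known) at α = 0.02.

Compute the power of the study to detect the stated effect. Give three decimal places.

Standardized effect: d = |μ_{blend A} − μ_{blend B}| / σ = |51.1 − 62.0| / 13.2 = 0.8258
Noncentrality parameter: δ = d·√(n/2) = 0.8258 × √(9/2) = 1.7517
One-sided α = 0.02 → critical value z_{0.02} = 2.054.
Power = Φ(δ − 2.054) = Φ(-0.302) = 0.3813.

Power ≈ 0.381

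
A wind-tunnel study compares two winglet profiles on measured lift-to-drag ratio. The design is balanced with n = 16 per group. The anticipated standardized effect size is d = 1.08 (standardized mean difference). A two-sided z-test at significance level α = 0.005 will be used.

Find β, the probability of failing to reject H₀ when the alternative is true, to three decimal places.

Noncentrality parameter: δ = d·√(n/2) = 1.08 × √(16/2) = 3.0547
Critical value for a two-sided test at α = 0.005: z_{α/2} = 2.807.
Power = Φ(δ − 2.807) + Φ(−δ − 2.807) = Φ(0.248) + Φ(-5.862) = 0.5978 + 0.0000 = 0.5978.
Type II error: β = 1 − power = 1 − 0.5978 = 0.4022.

β ≈ 0.402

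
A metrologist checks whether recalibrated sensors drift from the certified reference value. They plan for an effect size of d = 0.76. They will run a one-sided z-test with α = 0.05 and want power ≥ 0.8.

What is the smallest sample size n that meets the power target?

n = 11

For power 0.8 need Φ(δ − z_{0.05}) = 0.8, so δ = z_{0.05} + z_{0.20} = 1.645 + 0.842 = 2.486.
δ = d·√n ⇒ n = (δ/d)² = (2.486 / 0.76)² = 10.70.
Rounding up, n = 11.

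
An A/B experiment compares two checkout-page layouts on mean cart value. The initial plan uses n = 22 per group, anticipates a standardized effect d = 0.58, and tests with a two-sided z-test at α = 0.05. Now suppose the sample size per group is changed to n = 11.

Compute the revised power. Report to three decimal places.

With n = 11 per group: δ = d·√(n/2) = 0.58 × √(11/2) = 1.3602. Critical value z_{0.025} = 1.960.
Revised power = Φ(δ − 1.960) + Φ(−δ − 1.960) = Φ(-0.600) + Φ(-3.320) = 0.2743 + 0.0004 = 0.2748.

Power ≈ 0.275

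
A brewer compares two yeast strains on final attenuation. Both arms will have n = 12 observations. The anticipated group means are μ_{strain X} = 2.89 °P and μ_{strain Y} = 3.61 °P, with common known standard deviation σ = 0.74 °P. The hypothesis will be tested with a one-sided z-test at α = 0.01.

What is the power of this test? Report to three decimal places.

Standardized effect: d = |μ_{strain X} − μ_{strain Y}| / σ = |2.89 − 3.61| / 0.74 = 0.9730
Noncentrality parameter: δ = d·√(n/2) = 0.9730 × √(12/2) = 2.3833
One-sided α = 0.01 → critical value z_{0.01} = 2.326.
Power = P(Z > 2.326 − δ) = Φ(0.057) = 0.5227.

Power ≈ 0.523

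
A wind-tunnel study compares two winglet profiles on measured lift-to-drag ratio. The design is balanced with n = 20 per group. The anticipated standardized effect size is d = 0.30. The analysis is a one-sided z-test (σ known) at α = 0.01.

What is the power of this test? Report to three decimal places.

Noncentrality parameter: δ = d·√(n/2) = 0.30 × √(20/2) = 0.9487
One-sided α = 0.01 → critical value z_{0.01} = 2.326.
Power = P(Z > 2.326 − δ) = Φ(-1.378) = 0.0842.

Power ≈ 0.084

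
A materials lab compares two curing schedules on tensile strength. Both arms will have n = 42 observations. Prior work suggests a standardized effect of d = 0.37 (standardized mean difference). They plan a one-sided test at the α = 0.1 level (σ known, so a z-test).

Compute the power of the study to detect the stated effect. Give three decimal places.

Noncentrality parameter: δ = d·√(n/2) = 0.37 × √(42/2) = 1.6956
Critical value for a one-sided test at α = 0.1: z_α = 1.282.
Power = Φ(δ − 1.282) = Φ(0.414) = 0.6606.

Power ≈ 0.661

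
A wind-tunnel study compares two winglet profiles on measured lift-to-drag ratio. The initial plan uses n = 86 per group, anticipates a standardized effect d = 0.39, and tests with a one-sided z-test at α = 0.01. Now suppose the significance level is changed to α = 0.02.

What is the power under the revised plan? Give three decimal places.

δ = d·√(n/2) = 0.39 × √(86/2) = 2.5574 (unchanged). New critical value: z_{0.02} = 2.054.
Revised power = Φ(δ − 2.054) = Φ(0.504) = 0.6927.

Power ≈ 0.693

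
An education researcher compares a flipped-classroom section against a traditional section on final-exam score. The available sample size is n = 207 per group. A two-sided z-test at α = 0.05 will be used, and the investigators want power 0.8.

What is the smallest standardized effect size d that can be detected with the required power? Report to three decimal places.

d ≈ 0.275

Required noncentrality: δ = z_{0.025} + z_{0.20} = 1.960 + 0.842 = 2.802.
(The second rejection-region term Φ(−δ − z_{α/2}) is negligible and dropped.)
δ = d·√(n/2) ⇒ d = δ/√(n/2) = 2.802/√(207/2) = 0.2754.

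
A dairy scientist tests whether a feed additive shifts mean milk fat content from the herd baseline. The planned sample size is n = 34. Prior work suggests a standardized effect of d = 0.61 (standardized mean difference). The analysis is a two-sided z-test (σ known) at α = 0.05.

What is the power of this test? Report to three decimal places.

Power ≈ 0.945

Noncentrality parameter: λ = d·√n = 0.61 × √34 = 3.5569
Two-sided α = 0.05 → critical value z_{0.025} = 1.960.
Power = Φ(λ − 1.960) + Φ(−λ − 1.960) = Φ(1.597) + Φ(-5.517) = 0.9449 + 0.0000 = 0.9449.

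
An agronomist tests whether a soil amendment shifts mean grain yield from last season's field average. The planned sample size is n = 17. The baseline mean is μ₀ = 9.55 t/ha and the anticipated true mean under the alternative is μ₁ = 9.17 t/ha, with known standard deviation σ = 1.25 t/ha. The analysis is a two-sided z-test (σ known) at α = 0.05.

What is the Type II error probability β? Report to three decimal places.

β ≈ 0.759

Standardized effect: d = |μ₁ − μ₀| / σ = |9.17 − 9.55| / 1.25 = 0.3040
Noncentrality parameter: δ = d·√n = 0.3040 × √17 = 1.2534
Critical value for a two-sided test at α = 0.05: z_{α/2} = 1.960.
Power = Φ(δ − 1.960) + Φ(−δ − 1.960) = Φ(-0.707) + Φ(-3.213) = 0.2399 + 0.0007 = 0.2406.
Type II error: β = 1 − power = 1 − 0.2406 = 0.7594.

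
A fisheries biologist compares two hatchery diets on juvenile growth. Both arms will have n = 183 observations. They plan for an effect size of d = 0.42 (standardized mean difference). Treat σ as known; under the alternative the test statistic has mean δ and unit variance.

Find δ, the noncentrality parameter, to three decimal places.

δ = d·√(n/2) = 0.42 × √(183/2) = 4.0175

δ ≈ 4.018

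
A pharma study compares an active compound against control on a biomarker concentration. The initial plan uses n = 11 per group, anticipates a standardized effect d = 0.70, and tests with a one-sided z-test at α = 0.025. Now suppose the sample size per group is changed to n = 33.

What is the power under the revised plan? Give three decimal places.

With n = 33 per group: δ = d·√(n/2) = 0.70 × √(33/2) = 2.8434. Critical value z_{0.025} = 1.960.
Revised power = P(Z > 1.960 − δ) = Φ(0.883) = 0.8115.

Power ≈ 0.812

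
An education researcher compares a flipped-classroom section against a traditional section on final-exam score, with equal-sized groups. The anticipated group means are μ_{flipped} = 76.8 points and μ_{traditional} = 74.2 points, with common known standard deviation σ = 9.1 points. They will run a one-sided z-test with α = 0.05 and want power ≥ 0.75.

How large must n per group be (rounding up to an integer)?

Standardized effect: d = |μ_{flipped} − μ_{traditional}| / σ = |76.8 − 74.2| / 9.1 = 0.2857
Set Φ(δ − 1.645) = 0.75; then δ − 1.645 = Φ⁻¹(0.75) = 0.674, giving δ = 2.319.
δ = d·√(n/2) ⇒ n = 2(δ/d)² = 2 × (2.319 / 0.2857)² = 131.79.
Rounding up, n = 132 per group.

n = 132 per group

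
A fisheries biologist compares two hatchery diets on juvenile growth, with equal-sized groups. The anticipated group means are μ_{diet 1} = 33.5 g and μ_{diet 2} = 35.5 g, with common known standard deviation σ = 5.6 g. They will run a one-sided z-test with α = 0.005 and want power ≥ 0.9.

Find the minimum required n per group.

Standardized effect: d = |μ_{diet 1} − μ_{diet 2}| / σ = |33.5 − 35.5| / 5.6 = 0.3571
Set Φ(δ − 2.576) = 0.9; then δ − 2.576 = Φ⁻¹(0.9) = 1.282, giving δ = 3.857.
δ = d·√(n/2) ⇒ n = 2(δ/d)² = 2 × (3.857 / 0.3571)² = 233.31.
Rounding up, n = 234 per group.

n = 234 per group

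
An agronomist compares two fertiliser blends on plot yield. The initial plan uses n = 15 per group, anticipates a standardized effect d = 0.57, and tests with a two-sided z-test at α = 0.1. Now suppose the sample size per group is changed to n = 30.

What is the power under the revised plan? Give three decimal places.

With n = 30 per group: δ = d·√(n/2) = 0.57 × √(30/2) = 2.2076. Critical value z_{0.05} = 1.645.
Revised power = Φ(δ − 1.645) + Φ(−δ − 1.645) = Φ(0.563) + Φ(-3.852) = 0.7132 + 0.0001 = 0.7133.

Power ≈ 0.713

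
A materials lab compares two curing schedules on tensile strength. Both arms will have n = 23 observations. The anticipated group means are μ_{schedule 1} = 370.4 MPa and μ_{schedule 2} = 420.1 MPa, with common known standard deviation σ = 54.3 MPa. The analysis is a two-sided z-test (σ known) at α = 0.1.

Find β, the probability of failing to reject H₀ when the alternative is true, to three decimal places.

β ≈ 0.072

Standardized effect: d = |μ_{schedule 1} − μ_{schedule 2}| / σ = |370.4 − 420.1| / 54.3 = 0.9153
Noncentrality parameter: δ = d·√(n/2) = 0.9153 × √(23/2) = 3.1039
Two-sided α = 0.1 → critical value z_{0.05} = 1.645.
Power = Φ(δ − 1.645) + Φ(−δ − 1.645) = Φ(1.459) + Φ(-4.749) = 0.9277 + 0.0000 = 0.9277.
Type II error: β = 1 − power = 1 − 0.9277 = 0.0723.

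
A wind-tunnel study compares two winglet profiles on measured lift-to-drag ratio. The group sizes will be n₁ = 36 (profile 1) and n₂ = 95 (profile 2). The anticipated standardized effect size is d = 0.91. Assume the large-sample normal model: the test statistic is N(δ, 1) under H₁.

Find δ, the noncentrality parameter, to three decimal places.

δ ≈ 4.650

δ = d / √(1/n₁ + 1/n₂) = 0.91 / √(1/36 + 1/95) = 4.6496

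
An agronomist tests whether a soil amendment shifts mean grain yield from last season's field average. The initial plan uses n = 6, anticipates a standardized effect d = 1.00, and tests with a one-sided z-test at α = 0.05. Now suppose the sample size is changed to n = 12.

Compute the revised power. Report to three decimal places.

With n = 12: δ = d·√n = 1.00 × √12 = 3.4641. Critical value z_{0.05} = 1.645.
Revised power = P(Z > 1.645 − δ) = Φ(1.819) = 0.9656.

Power ≈ 0.966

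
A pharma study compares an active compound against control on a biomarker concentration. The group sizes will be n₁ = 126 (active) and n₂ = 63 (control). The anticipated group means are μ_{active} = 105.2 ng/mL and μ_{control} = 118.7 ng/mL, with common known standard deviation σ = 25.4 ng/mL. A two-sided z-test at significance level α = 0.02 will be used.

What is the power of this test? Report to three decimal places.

Power ≈ 0.868

Standardized effect: d = |μ_{active} − μ_{control}| / σ = |105.2 − 118.7| / 25.4 = 0.5315
Noncentrality parameter: δ = d / √(1/n₁ + 1/n₂) = 0.5315 / √(1/126 + 1/63) = 3.4445
Critical value for a two-sided test at α = 0.02: z_{α/2} = 2.326.
Power = Φ(δ − 2.326) + Φ(−δ − 2.326) = Φ(1.118) + Φ(-5.771) = 0.8682 + 0.0000 = 0.8682.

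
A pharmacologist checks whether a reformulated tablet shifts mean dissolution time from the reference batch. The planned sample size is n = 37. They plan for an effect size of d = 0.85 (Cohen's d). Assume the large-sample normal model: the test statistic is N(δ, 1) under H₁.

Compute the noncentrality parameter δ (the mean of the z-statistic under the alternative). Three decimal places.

δ ≈ 5.170

The noncentrality parameter scales effect size by the design's sample-size factor: δ = d·√n = 0.85 × √37 = 5.1703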